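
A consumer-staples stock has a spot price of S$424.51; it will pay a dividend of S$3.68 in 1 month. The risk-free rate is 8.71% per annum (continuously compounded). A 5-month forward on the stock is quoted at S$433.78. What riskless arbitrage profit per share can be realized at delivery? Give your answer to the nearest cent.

S$2.63 per share

PV(dividends) I = 3.68·e^(−0.0871·1/12) = 3.6534
Fair forward F* = (S − I)·e^(rT) = (424.51 − 3.6534)·e^0.036292 = 420.8566 × 1.036959 = 436.4110
Market S$433.78 < fair 436.4110: forward underpriced → reverse cash-and-carry (short the stock, invest proceeds at r, pay the dividends, go long the forward).
Profit at T = |F_mkt − F*| = |433.78 − 436.4110| = S$2.63 per share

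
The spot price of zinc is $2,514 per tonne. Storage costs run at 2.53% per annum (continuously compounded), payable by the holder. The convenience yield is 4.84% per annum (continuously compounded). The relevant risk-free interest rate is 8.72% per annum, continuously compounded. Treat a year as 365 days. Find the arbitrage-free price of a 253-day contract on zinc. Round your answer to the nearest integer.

$2,628 per tonne

Net carry = r + u − y = 0.0872 + 0.0253 − 0.0484 = 0.0641
F = S·e^((r+u−y)T) = 2514 · e^(0.0641 × 253/365) = 2514 · e^0.044431
= 2514 × 1.045433 = $2,628 per tonne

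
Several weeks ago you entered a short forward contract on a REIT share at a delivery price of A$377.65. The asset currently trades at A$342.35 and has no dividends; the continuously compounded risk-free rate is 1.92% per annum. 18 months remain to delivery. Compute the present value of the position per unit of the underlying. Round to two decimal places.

Current fair forward for the remaining 18 months: F = S·e^(r·T), r = 0.0192
F = 342.35 · e^(0.0192 × 18/12) = 342.35 × 1.029219 = 352.3531
Value of long forward = (F − K)·e^(−rT) = (352.3531 − 377.65) · e^(−0.0192·18/12)
= -25.2969 × 0.971611 = -24.58
Short position value = −(long value) = A$24.58

A$24.58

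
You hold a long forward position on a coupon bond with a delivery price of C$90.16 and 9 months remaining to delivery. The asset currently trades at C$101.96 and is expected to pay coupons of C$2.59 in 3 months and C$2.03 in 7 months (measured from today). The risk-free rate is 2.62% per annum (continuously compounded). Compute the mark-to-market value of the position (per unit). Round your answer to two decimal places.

PV(remaining coupons) I = 2.59·e^(−0.0262·3/12) + 2.03·e^(−0.0262·7/12) = 4.5723
Current forward F = (S − I)·e^(rT) = (101.96 − 4.5723)·e^(0.0262·9/12) = 97.3877 × 1.019844 = 99.3203
Value (long) = (F − K)·e^(−rT) = (99.3203 − 90.16) × 0.980542 = 8.9821
Value = C$8.98

C$8.98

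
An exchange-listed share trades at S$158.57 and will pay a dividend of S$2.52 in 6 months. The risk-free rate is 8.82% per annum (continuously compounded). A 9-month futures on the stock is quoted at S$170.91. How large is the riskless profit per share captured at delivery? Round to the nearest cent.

S$4.07 per share

PV(dividends) I = 2.52·e^(−0.0882·6/12) = 2.4113
Fair futures F* = (S − I)·e^(rT) = (158.57 − 2.4113)·e^0.066150 = 156.1587 × 1.068387 = 166.8379
Market S$170.91 > fair 166.8379: forward overpriced → cash-and-carry (borrow at r, buy the stock and collect the dividends, short the forward).
Profit at T = |F_mkt − F*| = |170.91 − 166.8379| = S$4.07 per share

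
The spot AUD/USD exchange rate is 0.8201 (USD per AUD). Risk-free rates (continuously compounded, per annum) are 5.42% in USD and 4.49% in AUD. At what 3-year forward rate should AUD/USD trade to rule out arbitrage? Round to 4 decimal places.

F = S·e^((r_USD − r_AUD)T) = 0.8201 · e^((0.0542 − 0.0449) × 3)
= 0.8201 · e^0.027900 = 0.8201 × 1.028293
F = 0.8433 USD per AUD

0.8433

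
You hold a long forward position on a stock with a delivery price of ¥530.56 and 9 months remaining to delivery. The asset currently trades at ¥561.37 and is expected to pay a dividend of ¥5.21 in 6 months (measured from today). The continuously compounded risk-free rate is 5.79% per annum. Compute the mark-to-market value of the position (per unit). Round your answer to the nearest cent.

PV(remaining dividends) I = 5.21·e^(−0.0579·6/12) = 5.0613
Current forward F = (S − I)·e^(rT) = (561.37 − 5.0613)·e^(0.0579·9/12) = 556.3087 × 1.044382 = 580.9988
Value (long) = (F − K)·e^(−rT) = (580.9988 − 530.56) × 0.957504 = 48.2954
Value = ¥48.30

¥48.30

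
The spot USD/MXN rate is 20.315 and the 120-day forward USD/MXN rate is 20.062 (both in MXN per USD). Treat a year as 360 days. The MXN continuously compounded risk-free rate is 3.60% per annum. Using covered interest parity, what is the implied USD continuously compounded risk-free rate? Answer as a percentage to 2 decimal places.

7.36%

F = S·e^((r_MXN − r_USD)T) ⇒ r_USD = r_MXN − ln(F/S)/T
ln(20.062/20.315) = -0.012532; /(120/360) = -0.037596
r_USD = 0.0360 + 0.037596 = 0.073596
r_USD = 7.36%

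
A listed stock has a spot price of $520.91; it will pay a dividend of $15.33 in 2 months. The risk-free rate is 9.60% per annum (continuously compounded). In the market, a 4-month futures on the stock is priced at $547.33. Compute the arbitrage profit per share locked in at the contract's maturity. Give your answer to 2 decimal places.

$25.06 per share

PV(dividends) I = 15.33·e^(−0.0960·2/12) = 15.0867
Fair futures F* = (S − I)·e^(rT) = (520.91 − 15.0867)·e^0.032000 = 505.8233 × 1.032518 = 522.2717
Market $547.33 > fair 522.2717: forward overpriced → cash-and-carry (borrow at r, buy the stock and collect the dividends, short the forward).
Profit at T = |F_mkt − F*| = |547.33 − 522.2717| = $25.06 per share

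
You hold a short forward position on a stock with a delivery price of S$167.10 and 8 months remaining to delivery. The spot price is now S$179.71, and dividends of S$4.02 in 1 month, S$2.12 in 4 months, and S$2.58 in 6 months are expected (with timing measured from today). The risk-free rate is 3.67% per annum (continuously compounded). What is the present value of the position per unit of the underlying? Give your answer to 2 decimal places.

PV(remaining dividends) I = 4.02·e^(−0.0367·1/12) + 2.12·e^(−0.0367·4/12) + 2.58·e^(−0.0367·6/12) = 8.6350
Current forward F = (S − I)·e^(rT) = (179.71 − 8.6350)·e^(0.0367·8/12) = 171.0750 × 1.024768 = 175.3122
Value (long) = (F − K)·e^(−rT) = (175.3122 − 167.10) × 0.975830 = 8.0137
Short position value = −(long value) = -S$8.01

-S$8.01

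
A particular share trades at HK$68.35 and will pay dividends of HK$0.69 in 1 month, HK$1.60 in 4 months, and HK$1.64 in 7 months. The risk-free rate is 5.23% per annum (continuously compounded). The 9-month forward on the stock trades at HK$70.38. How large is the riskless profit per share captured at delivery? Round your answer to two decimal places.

HK$3.30 per share

PV(dividends) I = 0.69·e^(−0.0523·1/12) + 1.60·e^(−0.0523·4/12) + 1.64·e^(−0.0523·7/12) = 3.8501
Fair forward F* = (S − I)·e^(rT) = (68.35 − 3.8501)·e^0.039225 = 64.4999 × 1.040004 = 67.0802
Market HK$70.38 > fair 67.0802: forward overpriced → cash-and-carry (borrow at r, buy the stock and collect the dividends, short the forward).
Profit at T = |F_mkt − F*| = |70.38 − 67.0802| = HK$3.30 per share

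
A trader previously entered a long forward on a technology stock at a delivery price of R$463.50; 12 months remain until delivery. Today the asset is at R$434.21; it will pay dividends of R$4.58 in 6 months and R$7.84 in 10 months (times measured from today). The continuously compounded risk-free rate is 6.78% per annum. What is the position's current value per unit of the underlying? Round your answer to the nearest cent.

PV(remaining dividends) I = 4.58·e^(−0.0678·6/12) + 7.84·e^(−0.0678·10/12) = 11.8367
Current forward F = (S − I)·e^(rT) = (434.21 − 11.8367)·e^(0.0678·12/12) = 422.3733 × 1.070151 = 452.0032
Value (long) = (F − K)·e^(−rT) = (452.0032 − 463.50) × 0.934447 = -10.7432
Value = -R$10.74

-R$10.74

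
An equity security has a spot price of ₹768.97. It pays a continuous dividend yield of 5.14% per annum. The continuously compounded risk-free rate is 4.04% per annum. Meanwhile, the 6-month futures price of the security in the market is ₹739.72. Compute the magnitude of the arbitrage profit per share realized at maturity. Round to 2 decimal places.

Fair futures: F* = S·e^(carry·T), with carry = (r − q) = 0.0404 − 0.0514 = -0.0110
F* = 768.97 · e^(-0.0110 × 6/12) = 768.97 · e^-0.005500 = 768.97 × 0.994515 = ₹764.7522
Market ₹739.72 < fair ₹764.7522: forward underpriced → reverse cash-and-carry (short spot, go long the forward).
At maturity, profit = |F_mkt − F*| = |739.72 − 764.7522| = ₹25.03 per share

₹25.03 per share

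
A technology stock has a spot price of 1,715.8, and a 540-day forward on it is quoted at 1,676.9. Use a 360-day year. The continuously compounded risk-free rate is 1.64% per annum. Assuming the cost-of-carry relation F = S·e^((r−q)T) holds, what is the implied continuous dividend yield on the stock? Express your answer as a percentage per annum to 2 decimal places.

3.17%

From F = S·e^((r−q)T): (r − q) = ln(F/S)/T
ln(1676.9/1715.8) = ln(0.977328) = -0.022933
(r − q) = -0.022933 / (540/360) = -0.015289
q = r − ln(F/S)/T = 0.0164 + 0.015289 = 0.031689
q = 3.17%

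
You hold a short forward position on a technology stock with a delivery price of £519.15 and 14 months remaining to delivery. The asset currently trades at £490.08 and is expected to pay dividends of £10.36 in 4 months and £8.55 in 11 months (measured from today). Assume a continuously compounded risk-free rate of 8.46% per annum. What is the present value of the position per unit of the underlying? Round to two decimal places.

-£1.74

PV(remaining dividends) I = 10.36·e^(−0.0846·4/12) + 8.55·e^(−0.0846·11/12) = 17.9839
Current forward F = (S − I)·e^(rT) = (490.08 − 17.9839)·e^(0.0846·14/12) = 472.0961 × 1.103735 = 521.0690
Value (long) = (F − K)·e^(−rT) = (521.0690 − 519.15) × 0.906014 = 1.7386
Short position value = −(long value) = -£1.74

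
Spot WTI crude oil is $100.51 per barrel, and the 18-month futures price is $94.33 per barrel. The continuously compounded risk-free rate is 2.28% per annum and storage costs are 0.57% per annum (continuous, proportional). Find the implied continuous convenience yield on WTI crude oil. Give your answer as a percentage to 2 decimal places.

F = S·e^((r+u−y)T) ⇒ (r+u−y) = ln(F/S)/T
ln(94.33/100.51) = -0.063458; /T ⇒ -0.042305
y = r + u − ln(F/S)/T = 0.0228 + 0.0057 + 0.042305 = 0.070805
y = 7.08%

7.08%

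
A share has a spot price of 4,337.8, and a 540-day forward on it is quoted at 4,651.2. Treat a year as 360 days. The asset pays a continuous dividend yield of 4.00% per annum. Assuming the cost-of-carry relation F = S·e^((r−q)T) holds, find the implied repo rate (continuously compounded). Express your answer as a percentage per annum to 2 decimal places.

8.65%

From F = S·e^((r−q)T): (r − q) = ln(F/S)/T
ln(4651.2/4337.8) = ln(1.072249) = 0.069758
(r − q) = 0.069758 / (540/360) = 0.046505
r = ln(F/S)/T + q = 0.046505 + 0.0400 = 0.086505
r = 8.65%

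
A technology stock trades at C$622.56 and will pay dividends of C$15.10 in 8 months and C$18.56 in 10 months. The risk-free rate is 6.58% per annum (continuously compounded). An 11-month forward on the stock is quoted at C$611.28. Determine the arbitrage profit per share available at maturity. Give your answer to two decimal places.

C$15.97 per share

PV(dividends) I = 15.10·e^(−0.0658·8/12) + 18.56·e^(−0.0658·10/12) = 32.0216
Fair forward F* = (S − I)·e^(rT) = (622.56 − 32.0216)·e^0.060317 = 590.5384 × 1.062173 = 627.2539
Market C$611.28 < fair 627.2539: forward underpriced → reverse cash-and-carry (short the stock, invest proceeds at r, pay the dividends, go long the forward).
Profit at T = |F_mkt − F*| = |611.28 − 627.2539| = C$15.97 per share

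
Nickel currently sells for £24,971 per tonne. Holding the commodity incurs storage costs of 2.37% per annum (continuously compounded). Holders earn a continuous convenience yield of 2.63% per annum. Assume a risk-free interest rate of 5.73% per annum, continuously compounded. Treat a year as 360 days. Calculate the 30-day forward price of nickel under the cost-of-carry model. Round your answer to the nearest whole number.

Net carry = r + u − y = 0.0573 + 0.0237 − 0.0263 = 0.0547
F = S·e^((r+u−y)T) = 24971 · e^(0.0547 × 30/360) = 24971 · e^0.004558
= 24971 × 1.004568 = £25,085 per tonne

£25,085 per tonne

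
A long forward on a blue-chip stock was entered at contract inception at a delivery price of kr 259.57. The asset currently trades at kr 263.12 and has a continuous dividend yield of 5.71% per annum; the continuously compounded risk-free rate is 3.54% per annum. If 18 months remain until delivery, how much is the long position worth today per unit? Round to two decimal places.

-kr 4.62

Current fair forward for the remaining 18 months: F = S·e^((r − q)·T), (r − q) = 0.0354 − 0.0571 = -0.0217
F = 263.12 · e^(-0.0217 × 18/12) = 263.12 × 0.967974 = 254.6933
Value of long forward = (F − K)·e^(−rT) = (254.6933 − 259.57) · e^(−0.0354·18/12)
= -4.8767 × 0.948285 = -4.62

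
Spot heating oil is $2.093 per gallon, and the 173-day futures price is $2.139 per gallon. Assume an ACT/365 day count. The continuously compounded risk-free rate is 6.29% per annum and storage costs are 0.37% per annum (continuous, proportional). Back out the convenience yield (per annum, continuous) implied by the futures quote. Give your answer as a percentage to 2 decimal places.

2.07%

F = S·e^((r+u−y)T) ⇒ (r+u−y) = ln(F/S)/T
ln(2.139/2.093) = 0.021740; /T ⇒ 0.045868
y = r + u − ln(F/S)/T = 0.0629 + 0.0037 − 0.045868 = 0.020732
y = 2.07%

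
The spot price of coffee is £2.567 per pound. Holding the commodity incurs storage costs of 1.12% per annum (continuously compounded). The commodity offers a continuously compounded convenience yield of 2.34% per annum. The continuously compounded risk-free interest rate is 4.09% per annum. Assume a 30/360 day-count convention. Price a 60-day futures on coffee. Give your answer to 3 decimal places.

Net carry = r + u − y = 0.0409 + 0.0112 − 0.0234 = 0.0287
F = S·e^((r+u−y)T) = 2.567 · e^(0.0287 × 60/360) = 2.567 · e^0.004783
= 2.567 × 1.004794 = £2.579 per pound

£2.579 per pound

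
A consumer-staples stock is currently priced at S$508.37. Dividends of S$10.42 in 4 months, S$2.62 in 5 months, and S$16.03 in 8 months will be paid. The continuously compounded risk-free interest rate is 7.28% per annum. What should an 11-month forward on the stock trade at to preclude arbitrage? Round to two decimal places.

PV(dividends) I = 10.42·e^(−0.0728·4/12) + 2.62·e^(−0.0728·5/12) + 16.03·e^(−0.0728·8/12)
I = 10.1702 + 2.5417 + 15.2706 = 27.9825
F = (S − I)·e^(rT) = (508.37 − 27.9825) · e^(0.0728·11/12)
= 480.3875 · e^0.066733 = 480.3875 × 1.069010 = S$513.54

S$513.54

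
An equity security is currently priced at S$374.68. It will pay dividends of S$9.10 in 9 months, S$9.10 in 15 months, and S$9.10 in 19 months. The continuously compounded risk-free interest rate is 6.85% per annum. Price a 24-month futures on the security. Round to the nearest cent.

S$400.84

PV(dividends) I = 9.10·e^(−0.0685·9/12) + 9.10·e^(−0.0685·15/12) + 9.10·e^(−0.0685·19/12)
I = 8.6443 + 8.3532 + 8.1647 = 25.1622
F = (S − I)·e^(rT) = (374.68 − 25.1622) · e^(0.0685·24/12)
= 349.5178 · e^0.137000 = 349.5178 × 1.146828 = S$400.84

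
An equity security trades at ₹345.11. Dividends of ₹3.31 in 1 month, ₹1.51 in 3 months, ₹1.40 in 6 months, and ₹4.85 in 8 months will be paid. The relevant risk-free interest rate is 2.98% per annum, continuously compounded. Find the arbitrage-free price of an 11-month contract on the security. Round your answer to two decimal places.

PV(dividends) I = 3.31·e^(−0.0298·1/12) + 1.51·e^(−0.0298·3/12) + 1.40·e^(−0.0298·6/12) + 4.85·e^(−0.0298·8/12)
I = 3.3018 + 1.4988 + 1.3793 + 4.7546 = 10.9345
F = (S − I)·e^(rT) = (345.11 − 10.9345) · e^(0.0298·11/12)
= 334.1755 · e^0.027317 = 334.1755 × 1.027694 = ₹343.43

₹343.43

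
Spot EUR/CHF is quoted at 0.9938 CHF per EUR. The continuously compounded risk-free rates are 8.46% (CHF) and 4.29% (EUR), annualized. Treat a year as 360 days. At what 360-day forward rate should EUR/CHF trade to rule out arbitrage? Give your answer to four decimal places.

F = S·e^((r_CHF − r_EUR)T) = 0.9938 · e^((0.0846 − 0.0429) × 360/360)
= 0.9938 · e^0.041700 = 0.9938 × 1.042582
F = 1.0361 CHF per EUR

1.0361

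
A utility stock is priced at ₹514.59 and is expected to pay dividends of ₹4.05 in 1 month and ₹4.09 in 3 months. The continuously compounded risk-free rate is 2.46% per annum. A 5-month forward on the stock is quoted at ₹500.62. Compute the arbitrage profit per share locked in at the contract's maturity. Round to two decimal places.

₹11.08 per share

PV(dividends) I = 4.05·e^(−0.0246·1/12) + 4.09·e^(−0.0246·3/12) = 8.1066
Fair forward F* = (S − I)·e^(rT) = (514.59 − 8.1066)·e^0.010250 = 506.4834 × 1.010303 = 511.7017
Market ₹500.62 < fair 511.7017: forward underpriced → reverse cash-and-carry (short the stock, invest proceeds at r, pay the dividends, go long the forward).
Profit at T = |F_mkt − F*| = |500.62 − 511.7017| = ₹11.08 per share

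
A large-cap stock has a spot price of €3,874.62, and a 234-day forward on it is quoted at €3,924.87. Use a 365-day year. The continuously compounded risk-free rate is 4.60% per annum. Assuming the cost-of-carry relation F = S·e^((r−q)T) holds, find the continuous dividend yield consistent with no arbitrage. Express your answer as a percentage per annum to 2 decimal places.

2.59%

From F = S·e^((r−q)T): (r − q) = ln(F/S)/T
ln(3924.87/3874.62) = ln(1.012969) = 0.012886
(r − q) = 0.012886 / (234/365) = 0.020100
q = r − ln(F/S)/T = 0.0460 − 0.020100 = 0.025900
q = 2.59%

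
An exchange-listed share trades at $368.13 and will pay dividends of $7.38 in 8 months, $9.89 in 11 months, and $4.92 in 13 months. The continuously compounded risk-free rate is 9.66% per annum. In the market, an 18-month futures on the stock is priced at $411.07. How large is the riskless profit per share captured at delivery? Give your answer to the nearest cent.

$9.12 per share

PV(dividends) I = 7.38·e^(−0.0966·8/12) + 9.89·e^(−0.0966·11/12) + 4.92·e^(−0.0966·13/12) = 20.4028
Fair futures F* = (S − I)·e^(rT) = (368.13 − 20.4028)·e^0.144900 = 347.7272 × 1.155924 = 401.9462
Market $411.07 > fair 401.9462: forward overpriced → cash-and-carry (borrow at r, buy the stock and collect the dividends, short the forward).
Profit at T = |F_mkt − F*| = |411.07 − 401.9462| = $9.12 per share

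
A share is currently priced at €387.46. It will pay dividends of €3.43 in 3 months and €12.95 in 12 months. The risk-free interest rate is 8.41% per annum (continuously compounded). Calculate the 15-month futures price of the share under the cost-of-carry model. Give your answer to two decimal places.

€413.45

PV(dividends) I = 3.43·e^(−0.0841·3/12) + 12.95·e^(−0.0841·12/12)
I = 3.3586 + 11.9054 = 15.2640
F = (S − I)·e^(rT) = (387.46 − 15.2640) · e^(0.0841·15/12)
= 372.1960 · e^0.105125 = 372.1960 × 1.110849 = €413.45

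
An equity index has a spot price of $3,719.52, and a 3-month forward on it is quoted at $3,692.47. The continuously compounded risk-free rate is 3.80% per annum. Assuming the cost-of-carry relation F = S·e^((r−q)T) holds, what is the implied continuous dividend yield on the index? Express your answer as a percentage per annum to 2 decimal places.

6.72%

From F = S·e^((r−q)T): (r − q) = ln(F/S)/T
ln(3692.47/3719.52) = ln(0.992728) = -0.007299
(r − q) = -0.007299 / (3/12) = -0.029196
q = r − ln(F/S)/T = 0.0380 + 0.029196 = 0.067196
q = 6.72%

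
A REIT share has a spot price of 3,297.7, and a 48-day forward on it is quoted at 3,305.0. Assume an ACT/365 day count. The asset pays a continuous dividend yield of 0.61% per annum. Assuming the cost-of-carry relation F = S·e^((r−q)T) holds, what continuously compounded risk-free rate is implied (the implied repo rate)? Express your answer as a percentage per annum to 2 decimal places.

From F = S·e^((r−q)T): (r − q) = ln(F/S)/T
ln(3305.0/3297.7) = ln(1.002214) = 0.002212
(r − q) = 0.002212 / (48/365) = 0.016820
r = ln(F/S)/T + q = 0.016820 + 0.0061 = 0.022920
r = 2.29%

2.29%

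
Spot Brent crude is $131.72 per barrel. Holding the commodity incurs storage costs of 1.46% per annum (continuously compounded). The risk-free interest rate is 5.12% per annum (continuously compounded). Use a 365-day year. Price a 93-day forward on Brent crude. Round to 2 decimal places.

Net carry = r + u − y = 0.0512 + 0.0146 − 0.0000 = 0.0658
F = S·e^((r+u−y)T) = 131.72 · e^(0.0658 × 93/365) = 131.72 · e^0.016765
= 131.72 × 1.016906 = $133.95 per barrel

$133.95 per barrel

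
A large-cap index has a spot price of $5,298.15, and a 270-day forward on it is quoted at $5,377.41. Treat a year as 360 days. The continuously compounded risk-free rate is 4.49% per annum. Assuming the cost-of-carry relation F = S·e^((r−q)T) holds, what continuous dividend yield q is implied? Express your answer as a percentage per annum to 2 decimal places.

From F = S·e^((r−q)T): (r − q) = ln(F/S)/T
ln(5377.41/5298.15) = ln(1.014960) = 0.014849
(r − q) = 0.014849 / (270/360) = 0.019799
q = r − ln(F/S)/T = 0.0449 − 0.019799 = 0.025101
q = 2.51%

2.51%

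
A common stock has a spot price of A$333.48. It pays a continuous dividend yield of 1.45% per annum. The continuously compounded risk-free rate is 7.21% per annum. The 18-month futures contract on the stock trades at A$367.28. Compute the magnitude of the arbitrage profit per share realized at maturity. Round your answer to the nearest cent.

A$3.71 per share

Fair futures: F* = S·e^(carry·T), with carry = (r − q) = 0.0721 − 0.0145 = 0.0576
F* = 333.48 · e^(0.0576 × 18/12) = 333.48 · e^0.086400 = 333.48 × 1.090242 = A$363.5739
Market A$367.28 > fair A$363.5739: forward overpriced → cash-and-carry (buy spot, short the forward).
At maturity, profit = |F_mkt − F*| = |367.28 − 363.5739| = A$3.71 per share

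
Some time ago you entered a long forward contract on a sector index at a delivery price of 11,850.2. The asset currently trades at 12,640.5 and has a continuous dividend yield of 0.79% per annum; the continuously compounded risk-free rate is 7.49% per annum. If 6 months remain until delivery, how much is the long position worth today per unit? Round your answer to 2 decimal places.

1176.05

Current fair forward for the remaining 6 months: F = S·e^((r − q)·T), (r − q) = 0.0749 − 0.0079 = 0.0670
F = 12640.5 · e^(0.0670 × 6/12) = 12640.5 × 1.03406744 = 13071.1295
Value of long forward = (F − K)·e^(−rT) = (13071.1295 − 11850.2) · e^(−0.0749·6/12)
= 1220.9295 × 0.96324258 = 1176.05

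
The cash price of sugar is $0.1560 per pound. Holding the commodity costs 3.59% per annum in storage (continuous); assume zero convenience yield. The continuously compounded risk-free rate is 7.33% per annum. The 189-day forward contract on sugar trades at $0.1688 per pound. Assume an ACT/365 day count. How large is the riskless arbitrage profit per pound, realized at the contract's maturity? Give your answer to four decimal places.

$0.0037 per pound

Fair forward: F* = S·e^(carry·T), with carry = (r + u) = 0.0733 + 0.0359 = 0.1092
F* = 0.1560 · e^(0.1092 × 189/365) = 0.1560 · e^0.056545 = 0.1560 × 1.058174 = $0.1651
Market $0.1688 > fair $0.1651: forward overpriced → cash-and-carry (buy spot, short the forward).
At maturity, profit = |F_mkt − F*| = |0.1688 − 0.1651| = $0.0037 per pound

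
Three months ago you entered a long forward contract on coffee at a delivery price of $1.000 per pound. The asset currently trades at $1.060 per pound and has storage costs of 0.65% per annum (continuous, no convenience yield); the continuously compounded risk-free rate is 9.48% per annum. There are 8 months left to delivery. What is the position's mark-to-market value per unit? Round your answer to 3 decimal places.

$0.126 per pound

Current fair forward for the remaining 8 months: F = S·e^((r + u)·T), (r + u) = 0.0948 + 0.0065 = 0.1013
F = 1.060 · e^(0.1013 × 8/12) = 1.060 × 1.069866 = 1.1341
Value of long forward = (F − K)·e^(−rT) = (1.1341 − 1.000) · e^(−0.0948·8/12)
= 0.1341 × 0.938756 = 0.126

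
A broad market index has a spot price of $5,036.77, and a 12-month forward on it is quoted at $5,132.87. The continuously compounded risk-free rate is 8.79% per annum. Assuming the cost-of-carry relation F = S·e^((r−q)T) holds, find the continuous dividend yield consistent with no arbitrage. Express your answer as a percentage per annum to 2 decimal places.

From F = S·e^((r−q)T): (r − q) = ln(F/S)/T
ln(5132.87/5036.77) = ln(1.019080) = 0.018900
(r − q) = 0.018900 / (12/12) = 0.018900
q = r − ln(F/S)/T = 0.0879 − 0.018900 = 0.069000
q = 6.90%

6.90%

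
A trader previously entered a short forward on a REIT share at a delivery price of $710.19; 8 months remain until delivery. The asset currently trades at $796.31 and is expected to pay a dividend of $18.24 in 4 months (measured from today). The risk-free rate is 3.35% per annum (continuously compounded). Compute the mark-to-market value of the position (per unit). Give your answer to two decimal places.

PV(remaining dividends) I = 18.24·e^(−0.0335·4/12) = 18.0375
Current forward F = (S − I)·e^(rT) = (796.31 − 18.0375)·e^(0.0335·8/12) = 778.2725 × 1.022585 = 795.8498
Value (long) = (F − K)·e^(−rT) = (795.8498 − 710.19) × 0.977914 = 83.7679
Short position value = −(long value) = -$83.77

-$83.77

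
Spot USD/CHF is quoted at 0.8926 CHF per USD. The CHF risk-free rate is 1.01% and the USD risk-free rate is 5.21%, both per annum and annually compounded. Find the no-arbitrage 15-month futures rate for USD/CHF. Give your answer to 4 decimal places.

0.8483

By covered interest parity, F = S · (1+r_CHF)^T / (1+r_USD)^T
= 0.8926 × 1.012641 / 1.065544 = 0.8926 × 0.950351
F = 0.8483 CHF per USD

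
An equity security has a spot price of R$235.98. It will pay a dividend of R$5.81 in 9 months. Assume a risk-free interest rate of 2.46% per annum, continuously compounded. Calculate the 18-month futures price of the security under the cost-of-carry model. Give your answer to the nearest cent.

PV(dividends) I = 5.81·e^(−0.0246·9/12)
I = 5.7038
F = (S − I)·e^(rT) = (235.98 − 5.7038) · e^(0.0246·18/12)
= 230.2762 · e^0.036900 = 230.2762 × 1.037589 = R$238.93

R$238.93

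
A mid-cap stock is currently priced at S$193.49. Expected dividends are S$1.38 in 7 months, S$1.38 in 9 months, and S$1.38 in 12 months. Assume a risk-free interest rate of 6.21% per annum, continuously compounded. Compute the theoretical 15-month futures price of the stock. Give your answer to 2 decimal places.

PV(dividends) I = 1.38·e^(−0.0621·7/12) + 1.38·e^(−0.0621·9/12) + 1.38·e^(−0.0621·12/12)
I = 1.3309 + 1.3172 + 1.2969 = 3.9450
F = (S − I)·e^(rT) = (193.49 − 3.9450) · e^(0.0621·15/12)
= 189.5450 · e^0.077625 = 189.5450 × 1.080717 = S$204.84

S$204.84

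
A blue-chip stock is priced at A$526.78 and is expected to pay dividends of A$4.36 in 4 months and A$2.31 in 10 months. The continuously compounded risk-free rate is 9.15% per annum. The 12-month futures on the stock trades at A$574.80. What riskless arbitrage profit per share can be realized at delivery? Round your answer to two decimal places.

A$4.53 per share

PV(dividends) I = 4.36·e^(−0.0915·4/12) + 2.31·e^(−0.0915·10/12) = 6.3694
Fair futures F* = (S − I)·e^(rT) = (526.78 − 6.3694)·e^0.091500 = 520.4106 × 1.095817 = 570.2748
Market A$574.80 > fair 570.2748: forward overpriced → cash-and-carry (borrow at r, buy the stock and collect the dividends, short the forward).
Profit at T = |F_mkt − F*| = |574.80 − 570.2748| = A$4.53 per share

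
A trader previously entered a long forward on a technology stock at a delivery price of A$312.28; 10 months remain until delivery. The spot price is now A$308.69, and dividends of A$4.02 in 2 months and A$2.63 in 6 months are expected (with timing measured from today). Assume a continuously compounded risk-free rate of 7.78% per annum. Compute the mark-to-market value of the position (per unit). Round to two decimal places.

PV(remaining dividends) I = 4.02·e^(−0.0778·2/12) + 2.63·e^(−0.0778·6/12) = 6.4979
Current forward F = (S − I)·e^(rT) = (308.69 − 6.4979)·e^(0.0778·10/12) = 302.1921 × 1.066981 = 322.4332
Value (long) = (F − K)·e^(−rT) = (322.4332 − 312.28) × 0.937224 = 9.5158
Value = A$9.52

A$9.52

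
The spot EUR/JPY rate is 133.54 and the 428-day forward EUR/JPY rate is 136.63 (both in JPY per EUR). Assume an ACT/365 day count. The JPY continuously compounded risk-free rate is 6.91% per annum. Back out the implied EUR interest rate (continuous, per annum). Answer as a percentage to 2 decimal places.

F = S·e^((r_JPY − r_EUR)T) ⇒ r_EUR = r_JPY − ln(F/S)/T
ln(136.63/133.54) = 0.022875; /(428/365) = 0.019508
r_EUR = 0.0691 − 0.019508 = 0.049592
r_EUR = 4.96%

4.96%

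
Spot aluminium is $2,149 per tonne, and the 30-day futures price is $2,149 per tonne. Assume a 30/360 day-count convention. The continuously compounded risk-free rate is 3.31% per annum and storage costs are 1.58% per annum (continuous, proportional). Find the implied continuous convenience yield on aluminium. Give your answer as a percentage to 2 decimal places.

F = S·e^((r+u−y)T) ⇒ (r+u−y) = ln(F/S)/T
ln(2149/2149) = 0.000000; /T ⇒ 0.000000
y = r + u − ln(F/S)/T = 0.0331 + 0.0158 + 0.000000 = 0.048900
y = 4.89%

4.89%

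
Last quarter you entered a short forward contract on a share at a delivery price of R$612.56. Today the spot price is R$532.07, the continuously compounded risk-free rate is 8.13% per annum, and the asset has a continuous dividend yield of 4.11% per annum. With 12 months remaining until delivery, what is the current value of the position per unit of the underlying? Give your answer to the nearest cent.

Current fair forward for the remaining 12 months: F = S·e^((r − q)·T), (r − q) = 0.0813 − 0.0411 = 0.0402
F = 532.07 · e^(0.0402 × 12/12) = 532.07 × 1.041019 = 553.8950
Value of long forward = (F − K)·e^(−rT) = (553.8950 − 612.56) · e^(−0.0813·12/12)
= -58.6650 × 0.921917 = -54.08
Short position value = −(long value) = R$54.08

R$54.08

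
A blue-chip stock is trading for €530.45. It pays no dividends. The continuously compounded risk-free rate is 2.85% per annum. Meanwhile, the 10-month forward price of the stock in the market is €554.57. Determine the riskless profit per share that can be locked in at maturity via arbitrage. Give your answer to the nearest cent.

€11.37 per share

Fair forward: F* = S·e^(carry·T), with carry = r = 0.0285
F* = 530.45 · e^(0.0285 × 10/12) = 530.45 · e^0.023750 = 530.45 × 1.024034 = €543.1988
Market €554.57 > fair €543.1988: forward overpriced → cash-and-carry (buy spot, short the forward).
At maturity, profit = |F_mkt − F*| = |554.57 − 543.1988| = €11.37 per share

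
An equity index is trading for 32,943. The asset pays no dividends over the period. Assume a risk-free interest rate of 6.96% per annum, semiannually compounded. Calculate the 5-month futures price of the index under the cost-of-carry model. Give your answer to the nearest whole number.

33,896

F = S · (1+r/2)^(2T)
= 32943 × 1.028917
F = 33,896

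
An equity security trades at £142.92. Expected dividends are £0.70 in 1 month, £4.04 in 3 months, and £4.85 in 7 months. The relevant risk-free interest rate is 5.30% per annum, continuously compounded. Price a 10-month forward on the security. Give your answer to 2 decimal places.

PV(dividends) I = 0.70·e^(−0.0530·1/12) + 4.04·e^(−0.0530·3/12) + 4.85·e^(−0.0530·7/12)
I = 0.6969 + 3.9868 + 4.7023 = 9.3860
F = (S − I)·e^(rT) = (142.92 − 9.3860) · e^(0.0530·10/12)
= 133.5340 · e^0.044167 = 133.5340 × 1.045157 = £139.56

£139.56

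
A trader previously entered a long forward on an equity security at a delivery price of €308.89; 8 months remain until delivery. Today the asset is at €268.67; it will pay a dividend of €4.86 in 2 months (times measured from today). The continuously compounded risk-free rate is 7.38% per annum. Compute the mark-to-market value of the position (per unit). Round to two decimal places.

-€30.19

PV(remaining dividends) I = 4.86·e^(−0.0738·2/12) = 4.8006
Current forward F = (S − I)·e^(rT) = (268.67 − 4.8006)·e^(0.0738·8/12) = 263.8694 × 1.050430 = 277.1763
Value (long) = (F − K)·e^(−rT) = (277.1763 − 308.89) × 0.951991 = -30.1912
Value = -€30.19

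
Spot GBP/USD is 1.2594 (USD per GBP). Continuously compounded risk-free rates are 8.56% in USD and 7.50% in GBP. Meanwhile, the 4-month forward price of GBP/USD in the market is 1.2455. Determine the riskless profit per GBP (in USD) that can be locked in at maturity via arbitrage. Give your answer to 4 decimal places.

Fair forward: F* = S·e^(carry·T), with carry = (r_USD − r_GBP) = 0.0856 − 0.0750 = 0.0106
F* = 1.2594 · e^(0.0106 × 4/12) = 1.2594 · e^0.003533 = 1.2594 × 1.003539 = 1.2639
Market 1.2455 < fair 1.2639: forward underpriced → reverse cash-and-carry (short spot, go long the forward).
At maturity, profit = |F_mkt − F*| = |1.2455 − 1.2639| = 0.0184 per GBP (in USD)

0.0184 per GBP (in USD)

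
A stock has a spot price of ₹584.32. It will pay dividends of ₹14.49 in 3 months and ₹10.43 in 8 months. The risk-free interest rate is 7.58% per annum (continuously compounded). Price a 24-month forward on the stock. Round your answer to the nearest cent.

PV(dividends) I = 14.49·e^(−0.0758·3/12) + 10.43·e^(−0.0758·8/12)
I = 14.2180 + 9.9160 = 24.1340
F = (S − I)·e^(rT) = (584.32 − 24.1340) · e^(0.0758·24/12)
= 560.1860 · e^0.151600 = 560.1860 × 1.163695 = ₹651.89

₹651.89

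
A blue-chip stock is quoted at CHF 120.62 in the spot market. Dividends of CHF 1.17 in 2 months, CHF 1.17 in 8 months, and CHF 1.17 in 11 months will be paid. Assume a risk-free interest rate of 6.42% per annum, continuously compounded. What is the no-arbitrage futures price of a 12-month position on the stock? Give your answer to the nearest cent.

PV(dividends) I = 1.17·e^(−0.0642·2/12) + 1.17·e^(−0.0642·8/12) + 1.17·e^(−0.0642·11/12)
I = 1.1575 + 1.1210 + 1.1031 = 3.3816
F = (S − I)·e^(rT) = (120.62 − 3.3816) · e^(0.0642·12/12)
= 117.2384 · e^0.064200 = 117.2384 × 1.066306 = CHF 125.01

CHF 125.01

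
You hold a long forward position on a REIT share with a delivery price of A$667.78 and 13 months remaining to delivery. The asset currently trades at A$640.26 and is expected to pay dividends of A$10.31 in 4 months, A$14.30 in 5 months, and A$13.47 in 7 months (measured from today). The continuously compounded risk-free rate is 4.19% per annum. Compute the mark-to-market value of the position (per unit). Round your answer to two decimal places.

-A$35.25

PV(remaining dividends) I = 10.31·e^(−0.0419·4/12) + 14.30·e^(−0.0419·5/12) + 13.47·e^(−0.0419·7/12) = 37.3643
Current forward F = (S − I)·e^(rT) = (640.26 − 37.3643)·e^(0.0419·13/12) = 602.8957 × 1.046438 = 630.8930
Value (long) = (F − K)·e^(−rT) = (630.8930 − 667.78) × 0.955623 = -35.2501
Value = -A$35.25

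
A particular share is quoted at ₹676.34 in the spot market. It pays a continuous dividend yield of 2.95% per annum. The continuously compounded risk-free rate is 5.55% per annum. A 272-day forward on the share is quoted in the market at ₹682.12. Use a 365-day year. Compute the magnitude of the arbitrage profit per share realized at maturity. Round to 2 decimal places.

Fair forward: F* = S·e^(carry·T), with carry = (r − q) = 0.0555 − 0.0295 = 0.0260
F* = 676.34 · e^(0.0260 × 272/365) = 676.34 · e^0.019375 = 676.34 × 1.019564 = ₹689.5719
Market ₹682.12 < fair ₹689.5719: forward underpriced → reverse cash-and-carry (short spot, go long the forward).
At maturity, profit = |F_mkt − F*| = |682.12 − 689.5719| = ₹7.45 per share

₹7.45 per share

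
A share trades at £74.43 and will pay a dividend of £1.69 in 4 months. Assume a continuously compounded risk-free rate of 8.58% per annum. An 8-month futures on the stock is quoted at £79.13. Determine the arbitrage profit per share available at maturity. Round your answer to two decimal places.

£2.06 per share

PV(dividends) I = 1.69·e^(−0.0858·4/12) = 1.6424
Fair futures F* = (S − I)·e^(rT) = (74.43 − 1.6424)·e^0.057200 = 72.7876 × 1.058868 = 77.0725
Market £79.13 > fair 77.0725: forward overpriced → cash-and-carry (borrow at r, buy the stock and collect the dividends, short the forward).
Profit at T = |F_mkt − F*| = |79.13 − 77.0725| = £2.06 per share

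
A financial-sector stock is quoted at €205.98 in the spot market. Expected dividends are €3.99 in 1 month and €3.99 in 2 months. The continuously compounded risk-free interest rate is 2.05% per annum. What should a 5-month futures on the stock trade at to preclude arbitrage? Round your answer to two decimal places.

€199.72

PV(dividends) I = 3.99·e^(−0.0205·1/12) + 3.99·e^(−0.0205·2/12)
I = 3.9832 + 3.9764 = 7.9596
F = (S − I)·e^(rT) = (205.98 − 7.9596) · e^(0.0205·5/12)
= 198.0204 · e^0.008542 = 198.0204 × 1.008579 = €199.72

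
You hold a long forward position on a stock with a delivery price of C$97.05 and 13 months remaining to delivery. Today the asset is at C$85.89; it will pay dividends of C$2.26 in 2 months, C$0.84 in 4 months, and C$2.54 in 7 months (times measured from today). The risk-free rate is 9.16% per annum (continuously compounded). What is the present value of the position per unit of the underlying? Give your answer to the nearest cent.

PV(remaining dividends) I = 2.26·e^(−0.0916·2/12) + 0.84·e^(−0.0916·4/12) + 2.54·e^(−0.0916·7/12) = 5.4483
Current forward F = (S − I)·e^(rT) = (85.89 − 5.4483)·e^(0.0916·13/12) = 80.4417 × 1.104324 = 88.8337
Value (long) = (F − K)·e^(−rT) = (88.8337 − 97.05) × 0.905531 = -7.4401
Value = -C$7.44

-C$7.44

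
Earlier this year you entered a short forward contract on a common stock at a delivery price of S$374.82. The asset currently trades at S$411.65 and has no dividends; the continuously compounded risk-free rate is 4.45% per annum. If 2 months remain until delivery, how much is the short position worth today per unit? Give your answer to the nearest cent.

-S$39.60

Current fair forward for the remaining 2 months: F = S·e^(r·T), r = 0.0445
F = 411.65 · e^(0.0445 × 2/12) = 411.65 × 1.007444 = 414.7143
Value of long forward = (F − K)·e^(−rT) = (414.7143 − 374.82) · e^(−0.0445·2/12)
= 39.8943 × 0.992611 = 39.60
Short position value = −(long value) = -S$39.60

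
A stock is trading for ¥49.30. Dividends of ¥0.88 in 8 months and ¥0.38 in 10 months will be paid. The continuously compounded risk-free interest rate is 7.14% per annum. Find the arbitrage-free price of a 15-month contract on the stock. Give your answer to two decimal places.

¥52.59

PV(dividends) I = 0.88·e^(−0.0714·8/12) + 0.38·e^(−0.0714·10/12)
I = 0.8391 + 0.3580 = 1.1971
F = (S − I)·e^(rT) = (49.30 − 1.1971) · e^(0.0714·15/12)
= 48.1029 · e^0.089250 = 48.1029 × 1.093354 = ¥52.59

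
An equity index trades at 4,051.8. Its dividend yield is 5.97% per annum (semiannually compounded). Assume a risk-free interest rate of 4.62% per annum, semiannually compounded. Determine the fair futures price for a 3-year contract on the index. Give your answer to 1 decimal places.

F = S · (1+r/2)^(2T) / (1+q/2)^(2T)
= 4051.8 × 1.146855 / 1.193009 = 4051.8 × 0.961313
F = 3,895.0

3,895.0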